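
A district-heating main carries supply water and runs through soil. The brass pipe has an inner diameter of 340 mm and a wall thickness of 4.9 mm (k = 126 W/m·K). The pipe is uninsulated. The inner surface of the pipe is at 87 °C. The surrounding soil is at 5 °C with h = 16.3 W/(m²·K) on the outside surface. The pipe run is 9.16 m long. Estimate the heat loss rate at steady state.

For a radial system each layer contributes R = ln(r_out/r_in)/(2πkL); films add R = 1/(hA).
R_brass pipe wall = ln(174.9/170)/(2π×126×9.16) = 3.918×10^-6 K/W
R_outer film = 1/(h_o·2πr_oL) = 1/(16.3×2π×0.1749×9.16) = 0.006095 K/W
R_total = 0.006099 K/W
Q = ΔT/R_total = 82/0.006099

Q ≈ 13400 W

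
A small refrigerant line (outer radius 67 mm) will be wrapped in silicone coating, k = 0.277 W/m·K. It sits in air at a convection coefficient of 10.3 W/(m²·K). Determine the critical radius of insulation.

r_cr ≈ 26.9 mm

For a cylinder r_cr = k/h = 0.277/10.3
r_cr = 26.9 mm; since the bare radius (67 mm) is above r_cr, any added insulation will reduce heat loss.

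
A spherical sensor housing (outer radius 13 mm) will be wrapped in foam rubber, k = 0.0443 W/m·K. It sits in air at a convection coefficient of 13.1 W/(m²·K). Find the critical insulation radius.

For a sphere r_cr = 2k/h = 2×0.0443/13.1
r_cr = 6.76 mm; since the bare radius (13 mm) is above r_cr, any added insulation will reduce heat loss.

r_cr ≈ 6.76 mm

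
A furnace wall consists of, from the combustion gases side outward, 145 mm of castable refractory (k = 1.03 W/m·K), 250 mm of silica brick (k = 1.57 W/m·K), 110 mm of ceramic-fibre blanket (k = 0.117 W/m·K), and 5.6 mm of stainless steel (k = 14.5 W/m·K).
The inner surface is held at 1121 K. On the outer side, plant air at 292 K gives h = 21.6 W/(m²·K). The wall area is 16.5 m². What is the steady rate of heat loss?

Q ≈ 10600 W

Model the wall as resistances in series:
R_castable refractory = L/(kA) = 0.145/(1.03×16.5) = 0.008532 K/W
R_silica brick = L/(kA) = 0.25/(1.57×16.5) = 0.009651 K/W
R_ceramic-fibre blanket = L/(kA) = 0.11/(0.117×16.5) = 0.05698 K/W
R_stainless steel = L/(kA) = 0.0056/(14.5×16.5) = 2.341×10^-5 K/W
R_outer film = 1/(h_o·A) = 1/(21.6×16.5) = 0.002806 K/W
R_total = 0.07799 K/W
Q = ΔT / R_total = 829 / 0.07799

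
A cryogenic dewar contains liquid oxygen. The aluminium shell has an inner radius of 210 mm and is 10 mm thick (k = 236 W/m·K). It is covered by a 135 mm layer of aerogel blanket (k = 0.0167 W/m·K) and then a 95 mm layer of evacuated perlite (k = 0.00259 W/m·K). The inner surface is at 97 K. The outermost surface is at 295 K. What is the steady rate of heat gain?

Radial (spherical) resistances in series:
R_aluminium shell = (1/0.21 − 1/0.22)/(4π×236) = 7.299×10^-5 K/W
R_aerogel blanket = (1/0.22 − 1/0.355)/(4π×0.0167) = 8.237 K/W
R_evacuated perlite = (1/0.355 − 1/0.45)/(4π×0.00259) = 18.27 K/W
R_total = 26.51 K/W
Q = ΔT/R_total = 198/26.51

Q ≈ 7.47 W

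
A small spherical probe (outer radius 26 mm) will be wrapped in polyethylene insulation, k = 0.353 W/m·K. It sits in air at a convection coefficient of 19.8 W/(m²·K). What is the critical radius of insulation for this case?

For a sphere r_cr = 2k/h = 2×0.353/19.8
r_cr = 35.7 mm; since the bare radius (26 mm) is below r_cr, adding a thin layer of insulation will *increase* heat loss.

r_cr ≈ 35.7 mm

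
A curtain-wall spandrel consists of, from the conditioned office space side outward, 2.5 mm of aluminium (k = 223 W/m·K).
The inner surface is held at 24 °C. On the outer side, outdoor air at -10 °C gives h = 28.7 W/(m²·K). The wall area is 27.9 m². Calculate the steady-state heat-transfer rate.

Q ≈ 27200 W

Series thermal resistances:
R_aluminium = L/(kA) = 0.0025/(223×27.9) = 4.018×10^-7 K/W
R_outer film = 1/(h_o·A) = 1/(28.7×27.9) = 0.001249 K/W
R_total = 0.001249 K/W
Q = ΔT / R_total = 34 / 0.001249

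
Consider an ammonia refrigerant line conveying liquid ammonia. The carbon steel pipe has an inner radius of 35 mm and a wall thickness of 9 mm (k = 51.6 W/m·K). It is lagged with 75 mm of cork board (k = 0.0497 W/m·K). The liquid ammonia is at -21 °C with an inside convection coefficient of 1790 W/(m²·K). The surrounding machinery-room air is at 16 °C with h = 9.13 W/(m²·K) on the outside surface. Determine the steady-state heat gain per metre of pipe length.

q′ ≈ 11.1 W/m

Per-layer cylindrical resistances, series-summed:
R_inner film = 1/(h_i·2πr₁L) = 1/(1790×2π×0.035×1) = 0.00254 K/W
R_carbon steel pipe wall = ln(44/35)/(2π×51.6×1) = 7.058×10^-4 K/W
R_cork board = ln(119/44)/(2π×0.0497×1) = 3.186 K/W
R_outer film = 1/(h_o·2πr_oL) = 1/(9.13×2π×0.119×1) = 0.1465 K/W
R_total = 3.336 K/W
Q = ΔT/R_total = 37/3.336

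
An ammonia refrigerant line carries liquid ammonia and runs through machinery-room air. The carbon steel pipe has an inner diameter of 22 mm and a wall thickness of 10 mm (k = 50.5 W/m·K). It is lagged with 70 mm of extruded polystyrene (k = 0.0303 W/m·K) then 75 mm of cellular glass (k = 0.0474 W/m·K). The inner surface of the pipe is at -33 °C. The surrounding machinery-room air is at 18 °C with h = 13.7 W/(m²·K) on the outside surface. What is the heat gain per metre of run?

Radial resistances (cylindrical: R_cond = ln(r_o/r_i)/(2πkL), R_conv = 1/(h·2πrL)):
R_carbon steel pipe wall = ln(21/11)/(2π×50.5×1) = 0.002038 K/W
R_extruded polystyrene = ln(91/21)/(2π×0.0303×1) = 7.702 K/W
R_cellular glass = ln(166/91)/(2π×0.0474×1) = 2.018 K/W
R_outer film = 1/(h_o·2πr_oL) = 1/(13.7×2π×0.166×1) = 0.06998 K/W
R_total = 9.793 K/W
Q = ΔT/R_total = 51/9.793

q′ ≈ 5.21 W/m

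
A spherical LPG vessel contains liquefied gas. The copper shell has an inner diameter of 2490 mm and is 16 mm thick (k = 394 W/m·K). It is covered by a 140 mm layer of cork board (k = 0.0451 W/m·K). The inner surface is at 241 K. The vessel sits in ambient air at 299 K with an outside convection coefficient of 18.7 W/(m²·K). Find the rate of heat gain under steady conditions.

For a spherical shell R = (1/r₁ − 1/r₂)/(4πk); film R = 1/(h·4πr²). In series:
R_copper shell = (1/1.245 − 1/1.261)/(4π×394) = 2.058×10^-6 K/W
R_cork board = (1/1.261 − 1/1.401)/(4π×0.0451) = 0.1398 K/W
R_outer film = 1/(h·4πr_o²) = 1/(18.7×4π×1.401²) = 0.002168 K/W
R_total = 0.142 K/W
Q = ΔT/R_total = 58/0.142

Q ≈ 408 W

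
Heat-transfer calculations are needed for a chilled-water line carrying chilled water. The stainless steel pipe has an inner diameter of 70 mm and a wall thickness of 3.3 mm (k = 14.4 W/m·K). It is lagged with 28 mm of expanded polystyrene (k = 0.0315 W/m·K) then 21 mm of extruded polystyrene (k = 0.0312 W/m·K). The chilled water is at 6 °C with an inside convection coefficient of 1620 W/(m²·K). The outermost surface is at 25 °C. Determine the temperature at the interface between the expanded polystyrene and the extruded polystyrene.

T ≈ 18.6 °C

Radial resistances (cylindrical: R_cond = ln(r_o/r_i)/(2πkL), R_conv = 1/(h·2πrL)):
R_inner film = 1/(h_i·2πr₁L) = 1/(1620×2π×0.035×1) = 0.002807 K/W
R_stainless steel pipe wall = ln(38.3/35)/(2π×14.4×1) = 9.958×10^-4 K/W
R_expanded polystyrene = ln(66.3/38.3)/(2π×0.0315×1) = 2.773 K/W
R_extruded polystyrene = ln(87.3/66.3)/(2π×0.0312×1) = 1.404 K/W
R_total = 4.18 K/W
Q = ΔT/R_total = 19/4.18
Q = 4.55 W/m
T_interface = T_inner + Q·ΣR(inner→interface) = 6 + 4.55×2.776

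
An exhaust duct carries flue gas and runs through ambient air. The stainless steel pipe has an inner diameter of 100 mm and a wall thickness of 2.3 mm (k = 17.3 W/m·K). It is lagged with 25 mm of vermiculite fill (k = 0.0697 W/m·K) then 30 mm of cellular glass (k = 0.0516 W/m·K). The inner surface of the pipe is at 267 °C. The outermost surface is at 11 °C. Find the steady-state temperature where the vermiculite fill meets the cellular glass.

For a radial system each layer contributes R = ln(r_out/r_in)/(2πkL); films add R = 1/(hA).
R_stainless steel pipe wall = ln(52.3/50)/(2π×17.3×1) = 4.137×10^-4 K/W
R_vermiculite fill = ln(77.3/52.3)/(2π×0.0697×1) = 0.8921 K/W
R_cellular glass = ln(107.3/77.3)/(2π×0.0516×1) = 1.011 K/W
R_total = 1.904 K/W
Q = ΔT/R_total = 256/1.904
Q = 134 W/m
T_interface = T_inner − Q·ΣR(inner→interface) = 267 − 134×0.8925

T ≈ 147 °C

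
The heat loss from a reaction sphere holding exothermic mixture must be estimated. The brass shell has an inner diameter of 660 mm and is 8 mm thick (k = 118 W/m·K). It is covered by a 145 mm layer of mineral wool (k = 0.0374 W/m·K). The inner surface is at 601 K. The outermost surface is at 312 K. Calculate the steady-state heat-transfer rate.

Each spherical layer contributes R = (1/r_i − 1/r_o)/(4πk):
R_brass shell = (1/0.33 − 1/0.338)/(4π×118) = 4.837×10^-5 K/W
R_mineral wool = (1/0.338 − 1/0.483)/(4π×0.0374) = 1.89 K/W
R_total = 1.89 K/W
Q = ΔT/R_total = 289/1.89

Q ≈ 153 W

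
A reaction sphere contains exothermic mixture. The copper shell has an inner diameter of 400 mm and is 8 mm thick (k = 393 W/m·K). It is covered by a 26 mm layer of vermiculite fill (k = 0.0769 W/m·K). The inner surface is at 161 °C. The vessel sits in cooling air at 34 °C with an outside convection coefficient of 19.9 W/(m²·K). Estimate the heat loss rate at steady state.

Q ≈ 203 W

For a spherical shell R = (1/r₁ − 1/r₂)/(4πk); film R = 1/(h·4πr²). In series:
R_copper shell = (1/0.2 − 1/0.208)/(4π×393) = 3.894×10^-5 K/W
R_vermiculite fill = (1/0.208 − 1/0.234)/(4π×0.0769) = 0.5528 K/W
R_outer film = 1/(h·4πr_o²) = 1/(19.9×4π×0.234²) = 0.07303 K/W
R_total = 0.6259 K/W
Q = ΔT/R_total = 127/0.6259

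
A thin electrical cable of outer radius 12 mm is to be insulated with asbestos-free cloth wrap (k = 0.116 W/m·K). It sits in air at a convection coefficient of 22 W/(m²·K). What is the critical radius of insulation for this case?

r_cr ≈ 5.27 mm

For a cylinder r_cr = k/h = 0.116/22
r_cr = 5.27 mm; since the bare radius (12 mm) is above r_cr, any added insulation will reduce heat loss.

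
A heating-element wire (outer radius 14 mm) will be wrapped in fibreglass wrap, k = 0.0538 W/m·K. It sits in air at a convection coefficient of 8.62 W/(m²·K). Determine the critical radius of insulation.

r_cr ≈ 6.24 mm

For a cylinder r_cr = k/h = 0.0538/8.62
r_cr = 6.24 mm; since the bare radius (14 mm) is above r_cr, any added insulation will reduce heat loss.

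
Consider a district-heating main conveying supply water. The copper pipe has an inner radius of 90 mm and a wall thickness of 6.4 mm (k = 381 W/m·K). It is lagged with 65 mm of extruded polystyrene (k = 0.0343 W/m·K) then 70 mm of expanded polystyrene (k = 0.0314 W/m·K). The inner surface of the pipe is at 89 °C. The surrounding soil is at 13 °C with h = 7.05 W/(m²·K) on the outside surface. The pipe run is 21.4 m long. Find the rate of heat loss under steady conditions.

Q ≈ 377 W

Treating each annulus and film as a series resistance:
R_copper pipe wall = ln(96.4/90)/(2π×381×21.4) = 1.341×10^-6 K/W
R_extruded polystyrene = ln(161.4/96.4)/(2π×0.0343×21.4) = 0.1117 K/W
R_expanded polystyrene = ln(231.4/161.4)/(2π×0.0314×21.4) = 0.08533 K/W
R_outer film = 1/(h_o·2πr_oL) = 1/(7.05×2π×0.2314×21.4) = 0.004559 K/W
R_total = 0.2016 K/W
Q = ΔT/R_total = 76/0.2016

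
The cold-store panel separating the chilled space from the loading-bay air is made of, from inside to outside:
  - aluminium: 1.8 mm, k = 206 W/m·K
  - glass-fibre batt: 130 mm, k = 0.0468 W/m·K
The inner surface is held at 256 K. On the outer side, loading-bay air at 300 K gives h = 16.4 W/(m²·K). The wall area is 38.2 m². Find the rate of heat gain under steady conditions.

Q ≈ 592 W

Using the resistance-network approach (series):
R_aluminium = L/(kA) = 0.0018/(206×38.2) = 2.287×10^-7 K/W
R_glass-fibre batt = L/(kA) = 0.13/(0.0468×38.2) = 0.07272 K/W
R_outer film = 1/(h_o·A) = 1/(16.4×38.2) = 0.001596 K/W
R_total = 0.07431 K/W
Q = ΔT / R_total = 44 / 0.07431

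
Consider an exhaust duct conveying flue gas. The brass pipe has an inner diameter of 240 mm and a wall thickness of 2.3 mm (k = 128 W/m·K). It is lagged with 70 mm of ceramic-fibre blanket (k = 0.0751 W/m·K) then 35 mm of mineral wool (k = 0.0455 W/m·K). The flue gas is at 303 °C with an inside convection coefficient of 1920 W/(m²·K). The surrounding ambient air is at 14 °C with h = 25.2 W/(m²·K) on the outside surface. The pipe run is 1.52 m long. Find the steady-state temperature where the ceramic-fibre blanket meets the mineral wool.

T ≈ 127 °C

For a radial system each layer contributes R = ln(r_out/r_in)/(2πkL); films add R = 1/(hA).
R_inner film = 1/(h_i·2πr₁L) = 1/(1920×2π×0.12×1.52) = 4.545×10^-4 K/W
R_brass pipe wall = ln(122.3/120)/(2π×128×1.52) = 1.553×10^-5 K/W
R_ceramic-fibre blanket = ln(192.3/122.3)/(2π×0.0751×1.52) = 0.631 K/W
R_mineral wool = ln(227.3/192.3)/(2π×0.0455×1.52) = 0.3848 K/W
R_outer film = 1/(h_o·2πr_oL) = 1/(25.2×2π×0.2273×1.52) = 0.01828 K/W
R_total = 1.035 K/W
Q = ΔT/R_total = 289/1.035
Q = 279 W
T_interface = T_inner − Q·ΣR(inner→interface) = 303 − 279×0.6315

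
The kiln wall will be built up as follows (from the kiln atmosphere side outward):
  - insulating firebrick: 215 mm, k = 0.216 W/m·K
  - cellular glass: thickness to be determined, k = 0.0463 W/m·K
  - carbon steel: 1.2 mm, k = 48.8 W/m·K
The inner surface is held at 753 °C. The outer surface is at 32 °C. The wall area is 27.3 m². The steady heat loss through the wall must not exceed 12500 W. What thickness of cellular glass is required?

Treating each layer as a thermal resistance in series:
R_insulating firebrick = L/(kA) = 0.215/(0.216×27.3) = 0.03646 K/W
R_carbon steel = L/(kA) = 0.0012/(48.8×27.3) = 9.007×10^-7 K/W
Sum of the known resistances R_other = 0.03646 K/W
Required total resistance R_tot = ΔT/Q_allow = 721/12500 = 0.05768 K/W
R_cellular glass = R_tot − R_other = 0.02122 K/W
L = R·k·A = 0.02122×0.0463×27.3

L ≈ 26.8 mm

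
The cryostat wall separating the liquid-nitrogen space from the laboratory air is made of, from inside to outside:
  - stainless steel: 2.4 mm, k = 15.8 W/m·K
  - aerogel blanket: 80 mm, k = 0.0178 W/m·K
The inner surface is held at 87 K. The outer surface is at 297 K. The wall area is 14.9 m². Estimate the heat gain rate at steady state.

Q ≈ 696 W

Treating each layer as a thermal resistance in series:
R_stainless steel = L/(kA) = 0.0024/(15.8×14.9) = 1.019×10^-5 K/W
R_aerogel blanket = L/(kA) = 0.08/(0.0178×14.9) = 0.3016 K/W
R_total = 0.3016 K/W
Q = ΔT / R_total = 210 / 0.3016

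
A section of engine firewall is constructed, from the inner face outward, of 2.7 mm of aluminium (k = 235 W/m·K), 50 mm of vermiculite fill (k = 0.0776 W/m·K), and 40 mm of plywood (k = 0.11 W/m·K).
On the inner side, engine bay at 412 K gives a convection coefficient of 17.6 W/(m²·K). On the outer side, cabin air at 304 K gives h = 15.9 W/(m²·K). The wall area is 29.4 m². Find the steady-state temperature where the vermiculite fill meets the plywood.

Using the resistance-network approach (series):
R_inner film = 1/(h_i·A) = 1/(17.6×29.4) = 0.001933 K/W
R_aluminium = L/(kA) = 0.0027/(235×29.4) = 3.908×10^-7 K/W
R_vermiculite fill = L/(kA) = 0.05/(0.0776×29.4) = 0.02192 K/W
R_plywood = L/(kA) = 0.04/(0.11×29.4) = 0.01237 K/W
R_outer film = 1/(h_o·A) = 1/(15.9×29.4) = 0.002139 K/W
R_total = 0.03836 K/W;  Q = ΔT/R_total = 108/0.03836 = 2816 W
T_interface = T_inner − Q·ΣR(inner→interface) = 412 − 2820×0.02385

T ≈ 345 K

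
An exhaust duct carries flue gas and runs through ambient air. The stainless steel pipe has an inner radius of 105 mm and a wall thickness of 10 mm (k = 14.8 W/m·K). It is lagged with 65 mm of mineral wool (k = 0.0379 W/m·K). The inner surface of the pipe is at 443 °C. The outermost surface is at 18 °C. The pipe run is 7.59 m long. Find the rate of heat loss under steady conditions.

Q ≈ 1710 W

Treating each annulus and film as a series resistance:
R_stainless steel pipe wall = ln(115/105)/(2π×14.8×7.59) = 1.289×10^-4 K/W
R_mineral wool = ln(180/115)/(2π×0.0379×7.59) = 0.2479 K/W
R_total = 0.248 K/W
Q = ΔT/R_total = 425/0.248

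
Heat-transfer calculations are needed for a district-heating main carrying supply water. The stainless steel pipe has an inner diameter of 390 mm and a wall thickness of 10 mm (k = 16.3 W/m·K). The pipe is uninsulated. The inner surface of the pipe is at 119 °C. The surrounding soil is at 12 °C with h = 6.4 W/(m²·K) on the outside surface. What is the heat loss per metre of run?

q′ ≈ 879 W/m

Radial resistances (cylindrical: R_cond = ln(r_o/r_i)/(2πkL), R_conv = 1/(h·2πrL)):
R_stainless steel pipe wall = ln(205/195)/(2π×16.3×1) = 4.883×10^-4 K/W
R_outer film = 1/(h_o·2πr_oL) = 1/(6.4×2π×0.205×1) = 0.1213 K/W
R_total = 0.1218 K/W
Q = ΔT/R_total = 107/0.1218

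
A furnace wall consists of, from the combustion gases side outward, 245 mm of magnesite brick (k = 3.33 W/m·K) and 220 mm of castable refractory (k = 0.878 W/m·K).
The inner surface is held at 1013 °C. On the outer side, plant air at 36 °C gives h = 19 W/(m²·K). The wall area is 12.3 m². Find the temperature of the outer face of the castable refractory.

T ≈ 172 °C

Using the resistance-network approach (series):
R_magnesite brick = L/(kA) = 0.245/(3.33×12.3) = 0.005982 K/W
R_castable refractory = L/(kA) = 0.22/(0.878×12.3) = 0.02037 K/W
R_outer film = 1/(h_o·A) = 1/(19×12.3) = 0.004279 K/W
R_total = 0.03063 K/W;  Q = ΔT/R_total = 977/0.03063 = 31890 W
T_interface = T_inner − Q·ΣR(inner→interface) = 1013 − 31900×0.02635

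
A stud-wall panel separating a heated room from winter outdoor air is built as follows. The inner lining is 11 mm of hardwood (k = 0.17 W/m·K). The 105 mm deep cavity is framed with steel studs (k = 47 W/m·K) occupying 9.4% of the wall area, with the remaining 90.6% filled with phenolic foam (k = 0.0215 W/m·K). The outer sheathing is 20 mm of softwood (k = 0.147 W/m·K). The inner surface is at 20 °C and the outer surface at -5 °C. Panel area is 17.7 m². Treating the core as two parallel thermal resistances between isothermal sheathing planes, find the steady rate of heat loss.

Sheathing layers in series; stud and cavity paths in parallel between them.
R_inner = 0.011/(0.17×17.7) = 0.003656 K/W
R_stud  = 0.105/(47×0.094×17.7) = 0.001343 K/W
R_cav   = 0.105/(0.0215×0.906×17.7) = 0.3045 K/W
1/R_core = 1/R_stud + 1/R_cav → R_core = 0.001337 K/W
R_outer = 0.02/(0.147×17.7) = 0.007687 K/W
R_total = 0.01268 K/W
Q = ΔT/R_total = 25/0.01268

Q ≈ 1970 W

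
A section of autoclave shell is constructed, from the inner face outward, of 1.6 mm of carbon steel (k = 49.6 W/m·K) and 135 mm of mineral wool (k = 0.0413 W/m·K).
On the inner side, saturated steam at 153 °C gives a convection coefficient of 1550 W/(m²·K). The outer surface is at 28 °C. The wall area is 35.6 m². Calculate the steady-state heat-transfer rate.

Q ≈ 1360 W

Treating each layer as a thermal resistance in series:
R_inner film = 1/(h_i·A) = 1/(1550×35.6) = 1.812×10^-5 K/W
R_carbon steel = L/(kA) = 0.0016/(49.6×35.6) = 9.061×10^-7 K/W
R_mineral wool = L/(kA) = 0.135/(0.0413×35.6) = 0.09182 K/W
R_total = 0.09184 K/W
Q = ΔT / R_total = 125 / 0.09184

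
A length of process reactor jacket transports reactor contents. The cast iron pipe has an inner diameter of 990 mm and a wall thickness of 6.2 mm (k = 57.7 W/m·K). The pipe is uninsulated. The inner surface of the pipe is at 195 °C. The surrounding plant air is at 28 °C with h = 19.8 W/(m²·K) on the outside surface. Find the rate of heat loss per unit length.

Radial resistances (cylindrical: R_cond = ln(r_o/r_i)/(2πkL), R_conv = 1/(h·2πrL)):
R_cast iron pipe wall = ln(501.2/495)/(2π×57.7×1) = 3.433×10^-5 K/W
R_outer film = 1/(h_o·2πr_oL) = 1/(19.8×2π×0.5012×1) = 0.01604 K/W
R_total = 0.01607 K/W
Q = ΔT/R_total = 167/0.01607

q′ ≈ 10400 W/m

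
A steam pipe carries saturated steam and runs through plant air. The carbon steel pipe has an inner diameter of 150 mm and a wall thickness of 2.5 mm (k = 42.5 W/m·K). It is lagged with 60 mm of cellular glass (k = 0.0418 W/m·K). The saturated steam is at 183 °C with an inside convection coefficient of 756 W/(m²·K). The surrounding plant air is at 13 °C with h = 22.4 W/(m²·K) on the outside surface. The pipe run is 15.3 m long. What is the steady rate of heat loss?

Treating each annulus and film as a series resistance:
R_inner film = 1/(h_i·2πr₁L) = 1/(756×2π×0.075×15.3) = 1.835×10^-4 K/W
R_carbon steel pipe wall = ln(77.5/75)/(2π×42.5×15.3) = 8.026×10^-6 K/W
R_cellular glass = ln(137.5/77.5)/(2π×0.0418×15.3) = 0.1427 K/W
R_outer film = 1/(h_o·2πr_oL) = 1/(22.4×2π×0.1375×15.3) = 0.003377 K/W
R_total = 0.1463 K/W
Q = ΔT/R_total = 170/0.1463

Q ≈ 1160 W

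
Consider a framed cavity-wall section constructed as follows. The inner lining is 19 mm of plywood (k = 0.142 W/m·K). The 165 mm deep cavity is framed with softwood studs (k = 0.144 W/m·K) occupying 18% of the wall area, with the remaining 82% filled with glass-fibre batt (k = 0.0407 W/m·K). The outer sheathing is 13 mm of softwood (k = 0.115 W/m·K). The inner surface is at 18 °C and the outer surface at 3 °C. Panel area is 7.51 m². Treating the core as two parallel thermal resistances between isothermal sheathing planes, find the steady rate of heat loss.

Q ≈ 37.2 W

Sheathing layers in series; stud and cavity paths in parallel between them.
R_inner = 0.019/(0.142×7.51) = 0.01782 K/W
R_stud  = 0.165/(0.144×0.18×7.51) = 0.8476 K/W
R_cav   = 0.165/(0.0407×0.82×7.51) = 0.6583 K/W
1/R_core = 1/R_stud + 1/R_cav → R_core = 0.3705 K/W
R_outer = 0.013/(0.115×7.51) = 0.01505 K/W
R_total = 0.4034 K/W
Q = ΔT/R_total = 15/0.4034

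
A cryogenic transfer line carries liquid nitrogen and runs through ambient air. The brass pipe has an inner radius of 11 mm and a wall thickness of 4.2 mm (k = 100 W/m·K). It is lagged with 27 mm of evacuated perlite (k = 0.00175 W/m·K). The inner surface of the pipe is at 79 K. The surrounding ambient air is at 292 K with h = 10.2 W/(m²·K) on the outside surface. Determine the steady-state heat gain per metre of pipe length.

q′ ≈ 2.28 W/m

For a radial system each layer contributes R = ln(r_out/r_in)/(2πkL); films add R = 1/(hA).
R_brass pipe wall = ln(15.2/11)/(2π×100×1) = 5.147×10^-4 K/W
R_evacuated perlite = ln(42.2/15.2)/(2π×0.00175×1) = 92.87 K/W
R_outer film = 1/(h_o·2πr_oL) = 1/(10.2×2π×0.0422×1) = 0.3697 K/W
R_total = 93.24 K/W
Q = ΔT/R_total = 213/93.24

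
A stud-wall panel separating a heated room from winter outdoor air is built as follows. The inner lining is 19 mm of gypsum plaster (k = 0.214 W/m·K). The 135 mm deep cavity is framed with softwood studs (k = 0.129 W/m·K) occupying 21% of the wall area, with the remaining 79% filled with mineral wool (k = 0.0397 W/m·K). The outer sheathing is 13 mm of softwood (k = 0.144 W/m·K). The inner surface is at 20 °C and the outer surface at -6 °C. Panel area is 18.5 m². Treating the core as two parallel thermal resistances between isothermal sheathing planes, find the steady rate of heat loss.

Sheathing layers in series; stud and cavity paths in parallel between them.
R_inner = 0.019/(0.214×18.5) = 0.004799 K/W
R_stud  = 0.135/(0.129×0.21×18.5) = 0.2694 K/W
R_cav   = 0.135/(0.0397×0.79×18.5) = 0.2327 K/W
1/R_core = 1/R_stud + 1/R_cav → R_core = 0.1248 K/W
R_outer = 0.013/(0.144×18.5) = 0.00488 K/W
R_total = 0.1345 K/W
Q = ΔT/R_total = 26/0.1345

Q ≈ 193 W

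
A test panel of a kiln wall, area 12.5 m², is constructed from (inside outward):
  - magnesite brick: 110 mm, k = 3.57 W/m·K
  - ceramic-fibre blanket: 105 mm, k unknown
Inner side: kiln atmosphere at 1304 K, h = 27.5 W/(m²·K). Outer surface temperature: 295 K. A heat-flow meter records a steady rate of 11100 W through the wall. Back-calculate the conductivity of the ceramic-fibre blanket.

Thermal resistances in series:
R_inner film = 1/(h_i·A) = 1/(27.5×12.5) = 0.002909 K/W
R_magnesite brick = L/(kA) = 0.11/(3.57×12.5) = 0.002465 K/W
Sum of known resistances R_other = 0.005374 K/W
Total R = ΔT/Q = 1009/11100 = 0.0909 K/W
R_ceramic-fibre blanket = R_total − R_other = 0.08553 K/W
k = L/(R·A) = 0.105/(0.08553×12.5)

k ≈ 0.0982 W/(m·K)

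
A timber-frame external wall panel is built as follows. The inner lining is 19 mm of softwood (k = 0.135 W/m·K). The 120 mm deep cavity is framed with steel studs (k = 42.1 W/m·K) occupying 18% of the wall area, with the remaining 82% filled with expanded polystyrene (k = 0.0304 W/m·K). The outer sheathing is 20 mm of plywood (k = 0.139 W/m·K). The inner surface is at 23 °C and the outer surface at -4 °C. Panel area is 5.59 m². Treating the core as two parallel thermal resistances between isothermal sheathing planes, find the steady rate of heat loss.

Q ≈ 502 W

Sheathing layers in series; stud and cavity paths in parallel between them.
R_inner = 0.019/(0.135×5.59) = 0.02518 K/W
R_stud  = 0.12/(42.1×0.18×5.59) = 0.002833 K/W
R_cav   = 0.12/(0.0304×0.82×5.59) = 0.8612 K/W
1/R_core = 1/R_stud + 1/R_cav → R_core = 0.002824 K/W
R_outer = 0.02/(0.139×5.59) = 0.02574 K/W
R_total = 0.05374 K/W
Q = ΔT/R_total = 27/0.05374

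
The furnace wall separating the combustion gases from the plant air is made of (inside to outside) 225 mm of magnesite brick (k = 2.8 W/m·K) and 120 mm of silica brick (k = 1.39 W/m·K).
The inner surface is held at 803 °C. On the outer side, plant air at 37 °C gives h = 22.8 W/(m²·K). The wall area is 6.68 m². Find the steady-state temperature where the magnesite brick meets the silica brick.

T ≈ 511 °C

Thermal resistances in series:
R_magnesite brick = L/(kA) = 0.225/(2.8×6.68) = 0.01203 K/W
R_silica brick = L/(kA) = 0.12/(1.39×6.68) = 0.01292 K/W
R_outer film = 1/(h_o·A) = 1/(22.8×6.68) = 0.006566 K/W
R_total = 0.03152 K/W;  Q = ΔT/R_total = 766/0.03152 = 24300 W
T_interface = T_inner − Q·ΣR(inner→interface) = 803 − 24300×0.01203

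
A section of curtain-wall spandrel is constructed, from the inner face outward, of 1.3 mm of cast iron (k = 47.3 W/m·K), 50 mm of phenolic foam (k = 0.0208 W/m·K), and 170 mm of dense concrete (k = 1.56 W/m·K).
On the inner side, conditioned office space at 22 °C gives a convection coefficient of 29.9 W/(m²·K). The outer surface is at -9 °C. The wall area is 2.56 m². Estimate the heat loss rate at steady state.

Q ≈ 31.2 W

Model the wall as resistances in series:
R_inner film = 1/(h_i·A) = 1/(29.9×2.56) = 0.01306 K/W
R_cast iron = L/(kA) = 0.0013/(47.3×2.56) = 1.074×10^-5 K/W
R_phenolic foam = L/(kA) = 0.05/(0.0208×2.56) = 0.939 K/W
R_dense concrete = L/(kA) = 0.17/(1.56×2.56) = 0.04257 K/W
R_total = 0.9946 K/W
Q = ΔT / R_total = 31 / 0.9946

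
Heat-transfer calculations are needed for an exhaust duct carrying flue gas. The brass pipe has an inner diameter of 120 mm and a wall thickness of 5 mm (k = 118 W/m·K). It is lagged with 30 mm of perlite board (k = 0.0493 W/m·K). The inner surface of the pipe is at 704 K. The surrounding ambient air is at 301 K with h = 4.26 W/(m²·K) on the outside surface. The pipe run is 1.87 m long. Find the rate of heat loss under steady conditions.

Q ≈ 466 W

Radial resistances (cylindrical: R_cond = ln(r_o/r_i)/(2πkL), R_conv = 1/(h·2πrL)):
R_brass pipe wall = ln(65/60)/(2π×118×1.87) = 5.773×10^-5 K/W
R_perlite board = ln(95/65)/(2π×0.0493×1.87) = 0.6551 K/W
R_outer film = 1/(h_o·2πr_oL) = 1/(4.26×2π×0.095×1.87) = 0.2103 K/W
R_total = 0.8655 K/W
Q = ΔT/R_total = 403/0.8655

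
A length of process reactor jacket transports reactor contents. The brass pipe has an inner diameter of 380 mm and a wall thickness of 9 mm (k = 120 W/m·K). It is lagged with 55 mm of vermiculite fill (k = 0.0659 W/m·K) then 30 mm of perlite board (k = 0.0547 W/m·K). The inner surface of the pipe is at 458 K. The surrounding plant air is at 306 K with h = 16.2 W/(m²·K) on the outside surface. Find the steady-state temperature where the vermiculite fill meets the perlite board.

Radial resistances (cylindrical: R_cond = ln(r_o/r_i)/(2πkL), R_conv = 1/(h·2πrL)):
R_brass pipe wall = ln(199/190)/(2π×120×1) = 6.138×10^-5 K/W
R_vermiculite fill = ln(254/199)/(2π×0.0659×1) = 0.5894 K/W
R_perlite board = ln(284/254)/(2π×0.0547×1) = 0.3248 K/W
R_outer film = 1/(h_o·2πr_oL) = 1/(16.2×2π×0.284×1) = 0.03459 K/W
R_total = 0.9488 K/W
Q = ΔT/R_total = 152/0.9488
Q = 160 W/m
T_interface = T_inner − Q·ΣR(inner→interface) = 458 − 160×0.5894

T ≈ 364 K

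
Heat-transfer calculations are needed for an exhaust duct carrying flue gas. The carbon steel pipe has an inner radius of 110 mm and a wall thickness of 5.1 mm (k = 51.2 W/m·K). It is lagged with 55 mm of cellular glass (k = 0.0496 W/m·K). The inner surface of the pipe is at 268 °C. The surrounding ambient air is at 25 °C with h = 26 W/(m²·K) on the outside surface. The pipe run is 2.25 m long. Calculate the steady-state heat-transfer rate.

Treating each annulus and film as a series resistance:
R_carbon steel pipe wall = ln(115.1/110)/(2π×51.2×2.25) = 6.261×10^-5 K/W
R_cellular glass = ln(170.1/115.1)/(2π×0.0496×2.25) = 0.557 K/W
R_outer film = 1/(h_o·2πr_oL) = 1/(26×2π×0.1701×2.25) = 0.01599 K/W
R_total = 0.5731 K/W
Q = ΔT/R_total = 243/0.5731

Q ≈ 424 W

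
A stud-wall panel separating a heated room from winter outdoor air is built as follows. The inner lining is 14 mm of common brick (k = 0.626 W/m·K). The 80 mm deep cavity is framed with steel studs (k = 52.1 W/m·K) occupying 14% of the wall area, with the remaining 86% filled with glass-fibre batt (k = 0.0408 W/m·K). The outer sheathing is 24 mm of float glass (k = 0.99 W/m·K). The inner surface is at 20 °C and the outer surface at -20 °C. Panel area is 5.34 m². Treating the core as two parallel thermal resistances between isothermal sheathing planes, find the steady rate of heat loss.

Sheathing layers in series; stud and cavity paths in parallel between them.
R_inner = 0.014/(0.626×5.34) = 0.004188 K/W
R_stud  = 0.08/(52.1×0.14×5.34) = 0.002054 K/W
R_cav   = 0.08/(0.0408×0.86×5.34) = 0.427 K/W
1/R_core = 1/R_stud + 1/R_cav → R_core = 0.002044 K/W
R_outer = 0.024/(0.99×5.34) = 0.00454 K/W
R_total = 0.01077 K/W
Q = ΔT/R_total = 40/0.01077

Q ≈ 3710 W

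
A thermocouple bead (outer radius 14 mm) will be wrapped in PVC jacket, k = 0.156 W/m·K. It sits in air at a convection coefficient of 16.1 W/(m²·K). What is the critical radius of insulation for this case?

r_cr ≈ 19.4 mm

For a sphere r_cr = 2k/h = 2×0.156/16.1
r_cr = 19.4 mm; since the bare radius (14 mm) is below r_cr, adding a thin layer of insulation will *increase* heat loss.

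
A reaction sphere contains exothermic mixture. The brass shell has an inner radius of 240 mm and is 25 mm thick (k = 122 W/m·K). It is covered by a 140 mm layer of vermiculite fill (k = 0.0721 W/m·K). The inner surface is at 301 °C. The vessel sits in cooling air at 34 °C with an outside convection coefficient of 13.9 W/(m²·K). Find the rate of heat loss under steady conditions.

For a spherical shell R = (1/r₁ − 1/r₂)/(4πk); film R = 1/(h·4πr²). In series:
R_brass shell = (1/0.24 − 1/0.265)/(4π×122) = 2.564×10^-4 K/W
R_vermiculite fill = (1/0.265 − 1/0.405)/(4π×0.0721) = 1.44 K/W
R_outer film = 1/(h·4πr_o²) = 1/(13.9×4π×0.405²) = 0.0349 K/W
R_total = 1.475 K/W
Q = ΔT/R_total = 267/1.475

Q ≈ 181 W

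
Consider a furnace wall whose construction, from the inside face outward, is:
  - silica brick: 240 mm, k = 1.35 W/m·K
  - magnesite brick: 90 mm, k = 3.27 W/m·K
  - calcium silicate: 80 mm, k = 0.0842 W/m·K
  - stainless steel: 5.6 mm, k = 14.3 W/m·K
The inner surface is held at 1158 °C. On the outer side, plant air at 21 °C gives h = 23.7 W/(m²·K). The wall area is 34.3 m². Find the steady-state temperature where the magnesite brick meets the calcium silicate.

Model the wall as resistances in series:
R_silica brick = L/(kA) = 0.24/(1.35×34.3) = 0.005183 K/W
R_magnesite brick = L/(kA) = 0.09/(3.27×34.3) = 8.024×10^-4 K/W
R_calcium silicate = L/(kA) = 0.08/(0.0842×34.3) = 0.0277 K/W
R_stainless steel = L/(kA) = 0.0056/(14.3×34.3) = 1.142×10^-5 K/W
R_outer film = 1/(h_o·A) = 1/(23.7×34.3) = 0.00123 K/W
R_total = 0.03493 K/W;  Q = ΔT/R_total = 1137/0.03493 = 32550 W
T_interface = T_inner − Q·ΣR(inner→interface) = 1158 − 32600×0.005985

T ≈ 963 °C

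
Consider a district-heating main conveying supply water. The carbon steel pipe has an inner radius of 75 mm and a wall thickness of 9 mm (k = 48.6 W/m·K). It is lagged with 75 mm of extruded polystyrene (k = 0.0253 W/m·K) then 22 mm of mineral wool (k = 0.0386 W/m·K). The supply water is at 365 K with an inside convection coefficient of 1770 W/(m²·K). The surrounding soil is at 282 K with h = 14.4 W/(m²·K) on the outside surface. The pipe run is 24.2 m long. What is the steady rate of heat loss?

Q ≈ 436 W

Treating each annulus and film as a series resistance:
R_inner film = 1/(h_i·2πr₁L) = 1/(1770×2π×0.075×24.2) = 4.954×10^-5 K/W
R_carbon steel pipe wall = ln(84/75)/(2π×48.6×24.2) = 1.534×10^-5 K/W
R_extruded polystyrene = ln(159/84)/(2π×0.0253×24.2) = 0.1659 K/W
R_mineral wool = ln(181/159)/(2π×0.0386×24.2) = 0.02208 K/W
R_outer film = 1/(h_o·2πr_oL) = 1/(14.4×2π×0.181×24.2) = 0.002523 K/W
R_total = 0.1905 K/W
Q = ΔT/R_total = 83/0.1905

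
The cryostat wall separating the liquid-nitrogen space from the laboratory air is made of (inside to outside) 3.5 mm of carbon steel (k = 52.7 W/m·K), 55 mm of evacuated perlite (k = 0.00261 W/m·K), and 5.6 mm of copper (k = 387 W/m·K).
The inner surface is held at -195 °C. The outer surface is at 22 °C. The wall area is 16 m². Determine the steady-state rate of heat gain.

Q ≈ 165 W

Series thermal resistances:
R_carbon steel = L/(kA) = 0.0035/(52.7×16) = 4.151×10^-6 K/W
R_evacuated perlite = L/(kA) = 0.055/(0.00261×16) = 1.317 K/W
R_copper = L/(kA) = 0.0056/(387×16) = 9.044×10^-7 K/W
R_total = 1.317 K/W
Q = ΔT / R_total = 217 / 1.317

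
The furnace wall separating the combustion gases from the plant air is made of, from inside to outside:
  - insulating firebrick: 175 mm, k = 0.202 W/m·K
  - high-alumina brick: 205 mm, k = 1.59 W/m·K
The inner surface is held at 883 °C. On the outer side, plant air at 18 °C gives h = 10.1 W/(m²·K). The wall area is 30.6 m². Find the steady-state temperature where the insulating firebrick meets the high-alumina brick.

Series thermal resistances:
R_insulating firebrick = L/(kA) = 0.175/(0.202×30.6) = 0.02831 K/W
R_high-alumina brick = L/(kA) = 0.205/(1.59×30.6) = 0.004213 K/W
R_outer film = 1/(h_o·A) = 1/(10.1×30.6) = 0.003236 K/W
R_total = 0.03576 K/W;  Q = ΔT/R_total = 865/0.03576 = 24190 W
T_interface = T_inner − Q·ΣR(inner→interface) = 883 − 24200×0.02831

T ≈ 198 °C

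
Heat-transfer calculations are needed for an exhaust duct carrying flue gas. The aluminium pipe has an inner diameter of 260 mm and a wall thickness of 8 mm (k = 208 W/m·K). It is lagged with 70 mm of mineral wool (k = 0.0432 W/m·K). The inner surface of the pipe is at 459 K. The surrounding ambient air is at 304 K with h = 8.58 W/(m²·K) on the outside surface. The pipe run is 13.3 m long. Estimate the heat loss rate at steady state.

Radial resistances (cylindrical: R_cond = ln(r_o/r_i)/(2πkL), R_conv = 1/(h·2πrL)):
R_aluminium pipe wall = ln(138/130)/(2π×208×13.3) = 3.436×10^-6 K/W
R_mineral wool = ln(208/138)/(2π×0.0432×13.3) = 0.1137 K/W
R_outer film = 1/(h_o·2πr_oL) = 1/(8.58×2π×0.208×13.3) = 0.006705 K/W
R_total = 0.1204 K/W
Q = ΔT/R_total = 155/0.1204

Q ≈ 1290 W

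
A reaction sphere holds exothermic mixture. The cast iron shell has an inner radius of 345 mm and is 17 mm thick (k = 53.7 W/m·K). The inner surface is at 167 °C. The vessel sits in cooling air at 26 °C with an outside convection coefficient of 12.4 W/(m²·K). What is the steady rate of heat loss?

Radial (spherical) resistances in series:
R_cast iron shell = (1/0.345 − 1/0.362)/(4π×53.7) = 2.017×10^-4 K/W
R_outer film = 1/(h·4πr_o²) = 1/(12.4×4π×0.362²) = 0.04897 K/W
R_total = 0.04917 K/W
Q = ΔT/R_total = 141/0.04917

Q ≈ 2870 W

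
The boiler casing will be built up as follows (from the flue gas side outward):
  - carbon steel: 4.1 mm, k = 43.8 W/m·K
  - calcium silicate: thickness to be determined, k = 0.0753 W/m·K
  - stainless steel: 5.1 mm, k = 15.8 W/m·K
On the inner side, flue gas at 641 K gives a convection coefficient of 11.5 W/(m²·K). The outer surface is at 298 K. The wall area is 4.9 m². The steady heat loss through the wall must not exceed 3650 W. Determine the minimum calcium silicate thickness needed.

Series thermal resistances:
R_inner film = 1/(h_i·A) = 1/(11.5×4.9) = 0.01775 K/W
R_carbon steel = L/(kA) = 0.0041/(43.8×4.9) = 1.91×10^-5 K/W
R_stainless steel = L/(kA) = 0.0051/(15.8×4.9) = 6.587×10^-5 K/W
Sum of the known resistances R_other = 0.01783 K/W
Required total resistance R_tot = ΔT/Q_allow = 343/3650 = 0.09397 K/W
R_calcium silicate = R_tot − R_other = 0.07614 K/W
L = R·k·A = 0.07614×0.0753×4.9

L ≈ 28.1 mm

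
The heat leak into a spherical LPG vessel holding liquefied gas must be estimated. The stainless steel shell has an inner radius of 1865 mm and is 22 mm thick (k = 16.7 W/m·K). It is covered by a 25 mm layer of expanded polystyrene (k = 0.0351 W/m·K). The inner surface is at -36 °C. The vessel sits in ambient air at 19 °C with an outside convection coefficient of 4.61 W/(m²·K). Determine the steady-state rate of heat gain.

Each spherical layer contributes R = (1/r_i − 1/r_o)/(4πk):
R_stainless steel shell = (1/1.865 − 1/1.887)/(4π×16.7) = 2.979×10^-5 K/W
R_expanded polystyrene = (1/1.887 − 1/1.912)/(4π×0.0351) = 0.01571 K/W
R_outer film = 1/(h·4πr_o²) = 1/(4.61×4π×1.912²) = 0.004722 K/W
R_total = 0.02046 K/W
Q = ΔT/R_total = 55/0.02046

Q ≈ 2690 W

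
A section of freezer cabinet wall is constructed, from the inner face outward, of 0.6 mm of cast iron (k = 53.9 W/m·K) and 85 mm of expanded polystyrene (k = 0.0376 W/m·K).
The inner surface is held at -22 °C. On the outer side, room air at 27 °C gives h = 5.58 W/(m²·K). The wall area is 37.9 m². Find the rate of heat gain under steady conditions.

Thermal resistances in series:
R_cast iron = L/(kA) = 0.0006/(53.9×37.9) = 2.937×10^-7 K/W
R_expanded polystyrene = L/(kA) = 0.085/(0.0376×37.9) = 0.05965 K/W
R_outer film = 1/(h_o·A) = 1/(5.58×37.9) = 0.004729 K/W
R_total = 0.06438 K/W
Q = ΔT / R_total = 49 / 0.06438

Q ≈ 761 W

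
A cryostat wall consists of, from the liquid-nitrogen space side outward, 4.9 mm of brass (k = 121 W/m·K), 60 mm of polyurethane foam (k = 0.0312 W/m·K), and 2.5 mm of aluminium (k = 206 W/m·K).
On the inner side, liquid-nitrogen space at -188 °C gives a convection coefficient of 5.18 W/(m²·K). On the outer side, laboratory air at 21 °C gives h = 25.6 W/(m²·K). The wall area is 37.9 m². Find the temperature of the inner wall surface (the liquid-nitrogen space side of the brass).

T ≈ -169 °C

Using the resistance-network approach (series):
R_inner film = 1/(h_i·A) = 1/(5.18×37.9) = 0.005094 K/W
R_brass = L/(kA) = 0.0049/(121×37.9) = 1.068×10^-6 K/W
R_polyurethane foam = L/(kA) = 0.06/(0.0312×37.9) = 0.05074 K/W
R_aluminium = L/(kA) = 0.0025/(206×37.9) = 3.202×10^-7 K/W
R_outer film = 1/(h_o·A) = 1/(25.6×37.9) = 0.001031 K/W
R_total = 0.05687 K/W;  Q = ΔT/R_total = 209/0.05687 = 3675 W
T_interface = T_inner + Q·ΣR(inner→interface) = -188 + 3680×0.005094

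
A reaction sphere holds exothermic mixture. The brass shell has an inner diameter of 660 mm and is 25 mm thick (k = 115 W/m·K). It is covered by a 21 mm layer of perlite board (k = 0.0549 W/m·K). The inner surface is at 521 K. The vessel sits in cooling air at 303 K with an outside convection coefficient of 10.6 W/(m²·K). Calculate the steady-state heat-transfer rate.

Spherical conduction: R = (1/r_in − 1/r_out)/(4πk) per layer; series-sum.
R_brass shell = (1/0.33 − 1/0.355)/(4π×115) = 1.477×10^-4 K/W
R_perlite board = (1/0.355 − 1/0.376)/(4π×0.0549) = 0.228 K/W
R_outer film = 1/(h·4πr_o²) = 1/(10.6×4π×0.376²) = 0.0531 K/W
R_total = 0.2813 K/W
Q = ΔT/R_total = 218/0.2813

Q ≈ 775 W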